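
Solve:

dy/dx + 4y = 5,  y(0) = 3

General solution: y = 5/4 + Ce^(-4x)
Applying y(0) = 3: C = 3 - 5/4 = 7/4
Particular solution: y = 5/4 + (7/4)e^(-4x)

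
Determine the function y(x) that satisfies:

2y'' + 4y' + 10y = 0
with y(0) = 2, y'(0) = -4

General solution: y = e^(-x)(C₁cos(2x) + C₂sin(2x))
Complex roots r = -1 ± 2i
Applying ICs: C₁ = 2, C₂ = -1
Particular solution: y = e^(-x)(2cos(2x) - sin(2x))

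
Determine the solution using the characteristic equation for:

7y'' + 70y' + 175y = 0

Characteristic equation: 7r² + 70r + 175 = 0
Divide by 7: r² + 10r + 25 = 0
Factored: (r + 5)² = 0
Repeated root: r = -5
General solution: y = (C₁ + C₂x)e^(-5x)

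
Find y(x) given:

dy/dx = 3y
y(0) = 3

General solution: y = Ce^(3x)
Applying IC y(0) = 3:
Particular solution: y = 3e^(3x)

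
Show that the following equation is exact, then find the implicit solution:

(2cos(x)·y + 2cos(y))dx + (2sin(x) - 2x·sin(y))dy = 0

Verify exactness: ∂M/∂y = ∂N/∂x ✓
Find F(x,y) such that ∂F/∂x = M, ∂F/∂y = N
Solution: 2sin(x)·y + 2x·cos(y) = C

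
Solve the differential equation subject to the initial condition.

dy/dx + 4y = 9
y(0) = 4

General solution: y = 9/4 + Ce^(-4x)
Applying y(0) = 4: C = 4 - 9/4 = 7/4
Particular solution: y = 9/4 + (7/4)e^(-4x)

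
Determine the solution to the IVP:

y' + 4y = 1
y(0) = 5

General solution: y = 1/4 + Ce^(-4x)
Applying y(0) = 5: C = 5 - 1/4 = 19/4
Particular solution: y = 1/4 + (19/4)e^(-4x)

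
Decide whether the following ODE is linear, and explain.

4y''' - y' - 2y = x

Linear (y and its derivatives appear to the first power only, no products of y terms)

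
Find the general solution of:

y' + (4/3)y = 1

Using integrating factor method:

General solution: y = 3/4 + Ce^(-4x/3)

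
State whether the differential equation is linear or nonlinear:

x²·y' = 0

Linear (y and its derivatives appear to the first power only, no products of y terms)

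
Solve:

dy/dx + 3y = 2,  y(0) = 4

General solution: y = 2/3 + Ce^(-3x)
Applying y(0) = 4: C = 4 - 2/3 = 10/3
Particular solution: y = 2/3 + (10/3)e^(-3x)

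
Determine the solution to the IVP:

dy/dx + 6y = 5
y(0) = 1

General solution: y = 5/6 + Ce^(-6x)
Applying y(0) = 1: C = 1 - 5/6 = 1/6
Particular solution: y = 5/6 + (1/6)e^(-6x)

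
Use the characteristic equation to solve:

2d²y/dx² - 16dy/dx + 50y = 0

Characteristic equation: 2r² - 16r + 50 = 0
Divide by 2: r² - 8r + 25 = 0
Roots: r = 4 ± 3i (complex conjugates)
General solution: y = e^(4x)(C₁cos(3x) + C₂sin(3x))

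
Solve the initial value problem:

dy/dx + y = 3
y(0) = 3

General solution: y = 3 + Ce^(-x)
Applying y(0) = 3: C = 3 - 3 = 0
Particular solution: y = 3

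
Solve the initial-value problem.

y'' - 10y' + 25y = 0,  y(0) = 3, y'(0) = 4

General solution: y = (C₁ + C₂x)e^(5x)
Repeated root r = 5
Applying ICs: C₁ = 3, C₂ = -11
Particular solution: y = (3 - 11x)e^(5x)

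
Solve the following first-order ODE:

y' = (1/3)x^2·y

Separating variables and integrating:
ln|y| = x^3/9 + C

General solution: y = Ce^(x^3/9)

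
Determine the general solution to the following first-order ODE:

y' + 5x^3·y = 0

Using integrating factor method:

General solution: y = Ce^(-5x^4/4)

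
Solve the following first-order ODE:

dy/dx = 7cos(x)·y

Separating variables and integrating:
ln|y| = 7sin(x) + C

General solution: y = Ce^(7sin(x))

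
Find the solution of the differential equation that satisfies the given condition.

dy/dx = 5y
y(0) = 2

General solution: y = Ce^(5x)
Applying IC y(0) = 2:
Particular solution: y = 2e^(5x)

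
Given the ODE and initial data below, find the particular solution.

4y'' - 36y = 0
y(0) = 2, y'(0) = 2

General solution: y = C₁e^(3x) + C₂e^(-3x)
Applying ICs: C₁ = 4/3, C₂ = 2/3
Particular solution: y = (4/3)e^(3x) + (2/3)e^(-3x)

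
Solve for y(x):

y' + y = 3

Using integrating factor method:

General solution: y = 3 + Ce^(-x)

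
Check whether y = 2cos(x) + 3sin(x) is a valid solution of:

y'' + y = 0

Verification:
y'' = -2cos(x) - 3sin(x)
y'' + y = 0 ✓

Yes, it is a solution.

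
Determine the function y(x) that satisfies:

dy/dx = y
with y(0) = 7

General solution: y = Ce^x
Applying IC y(0) = 7:
Particular solution: y = 7e^x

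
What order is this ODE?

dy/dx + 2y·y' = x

The order is 1 (highest derivative is of order 1).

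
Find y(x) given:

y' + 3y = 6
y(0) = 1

General solution: y = 2 + Ce^(-3x)
Applying y(0) = 1: C = 1 - 2 = -1
Particular solution: y = 2 - e^(-3x)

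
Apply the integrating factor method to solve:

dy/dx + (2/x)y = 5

Using integrating factor method:

General solution: y = (5/3)x + Cx^(-2)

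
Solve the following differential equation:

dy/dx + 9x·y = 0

Using integrating factor method:

General solution: y = Ce^(-9x^2/2)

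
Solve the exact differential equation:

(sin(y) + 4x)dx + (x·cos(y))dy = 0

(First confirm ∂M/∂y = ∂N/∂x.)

Verify exactness: ∂M/∂y = ∂N/∂x ✓
Find F(x,y) such that ∂F/∂x = M, ∂F/∂y = N
Solution: x·sin(y) + 2x² = C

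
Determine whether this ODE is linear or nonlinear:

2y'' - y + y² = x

Nonlinear (y² term)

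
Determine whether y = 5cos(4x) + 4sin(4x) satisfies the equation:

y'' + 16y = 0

Verification:
y'' = -80cos(4x) - 64sin(4x)
y'' + 16y = 0 ✓

Yes, it is a solution.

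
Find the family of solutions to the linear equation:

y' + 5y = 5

Using integrating factor method:

General solution: y = 1 + Ce^(-5x)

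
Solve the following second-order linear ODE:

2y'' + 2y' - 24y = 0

Characteristic equation: 2r² + 2r - 24 = 0
Divide by 2: r² + r - 12 = 0
Roots: r = 3, -4 (distinct real)
General solution: y = C₁e^(3x) + C₂e^(-4x)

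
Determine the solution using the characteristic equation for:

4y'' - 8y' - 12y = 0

Characteristic equation: 4r² - 8r - 12 = 0
Divide by 4: r² - 2r - 3 = 0
Roots: r = 3, -1 (distinct real)
General solution: y = C₁e^(3x) + C₂e^(-x)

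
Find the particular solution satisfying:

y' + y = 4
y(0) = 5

General solution: y = 4 + Ce^(-x)
Applying y(0) = 5: C = 5 - 4 = 1
Particular solution: y = 4 + e^(-x)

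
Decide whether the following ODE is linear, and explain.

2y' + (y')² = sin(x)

Nonlinear ((y')² term)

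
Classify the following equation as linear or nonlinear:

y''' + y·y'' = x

Nonlinear (y·y'' term)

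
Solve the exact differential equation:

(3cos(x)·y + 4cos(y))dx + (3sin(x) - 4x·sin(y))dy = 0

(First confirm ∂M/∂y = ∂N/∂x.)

Verify exactness: ∂M/∂y = ∂N/∂x ✓
Find F(x,y) such that ∂F/∂x = M, ∂F/∂y = N
Solution: 3sin(x)·y + 4x·cos(y) = C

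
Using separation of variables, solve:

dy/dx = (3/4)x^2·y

Separating variables and integrating:
ln|y| = x^3/4 + C

General solution: y = Ce^(x^3/4)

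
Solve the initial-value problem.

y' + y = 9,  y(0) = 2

General solution: y = 9 + Ce^(-x)
Applying y(0) = 2: C = 2 - 9 = -7
Particular solution: y = 9 - 7e^(-x)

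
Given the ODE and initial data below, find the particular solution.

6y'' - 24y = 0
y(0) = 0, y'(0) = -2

General solution: y = C₁e^(2x) + C₂e^(-2x)
Applying ICs: C₁ = -1/2, C₂ = 1/2
Particular solution: y = -(1/2)e^(2x) + (1/2)e^(-2x)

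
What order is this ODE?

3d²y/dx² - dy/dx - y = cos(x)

The order is 2 (highest derivative is of order 2).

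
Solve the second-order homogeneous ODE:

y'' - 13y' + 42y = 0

Characteristic equation: r² - 13r + 42 = 0
Roots: r = 6, 7 (distinct real)
General solution: y = C₁e^(6x) + C₂e^(7x)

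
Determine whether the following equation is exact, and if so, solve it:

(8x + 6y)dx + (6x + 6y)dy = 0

Verify exactness: ∂M/∂y = ∂N/∂x ✓
Find F(x,y) such that ∂F/∂x = M, ∂F/∂y = N
Solution: 4x² + 6xy + 3y² = C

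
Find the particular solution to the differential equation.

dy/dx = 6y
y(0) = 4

General solution: y = Ce^(6x)
Applying IC y(0) = 4:
Particular solution: y = 4e^(6x)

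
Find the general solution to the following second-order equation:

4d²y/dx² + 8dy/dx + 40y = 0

Characteristic equation: 4r² + 8r + 40 = 0
Divide by 4: r² + 2r + 10 = 0
Roots: r = -1 ± 3i (complex conjugates)
General solution: y = e^(-x)(C₁cos(3x) + C₂sin(3x))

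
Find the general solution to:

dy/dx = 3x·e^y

Separating variables and integrating:
-e^(-y) = 3x²/2 + C

General solution: y = -ln(C - 3x²/2)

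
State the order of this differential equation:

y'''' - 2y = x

The order is 4 (highest derivative is of order 4).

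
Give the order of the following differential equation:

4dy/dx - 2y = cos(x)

The order is 1 (highest derivative is of order 1).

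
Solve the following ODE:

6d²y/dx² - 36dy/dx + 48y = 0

Characteristic equation: 6r² - 36r + 48 = 0
Divide by 6: r² - 6r + 8 = 0
Roots: r = 4, 2 (distinct real)
General solution: y = C₁e^(4x) + C₂e^(2x)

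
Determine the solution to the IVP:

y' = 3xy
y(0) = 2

General solution: y = Ce^(3x²/2)
Applying IC y(0) = 2:
Particular solution: y = 2e^(3x²/2)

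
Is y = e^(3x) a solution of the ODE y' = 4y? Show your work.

Verification:
y = e^(3x)
y' = 3e^(3x)
But 4y = 4e^(3x)
y' ≠ 4y — the derivative does not match

No, it is not a solution.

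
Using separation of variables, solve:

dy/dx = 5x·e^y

Separating variables and integrating:
-e^(-y) = 5x²/2 + C

General solution: y = -ln(C - 5x²/2)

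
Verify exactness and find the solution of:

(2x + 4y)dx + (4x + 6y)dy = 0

Verify exactness: ∂M/∂y = ∂N/∂x ✓
Find F(x,y) such that ∂F/∂x = M, ∂F/∂y = N
Solution: x² + 4xy + 3y² = C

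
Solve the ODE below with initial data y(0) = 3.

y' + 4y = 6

General solution: y = 3/2 + Ce^(-4x)
Applying y(0) = 3: C = 3 - 3/2 = 3/2
Particular solution: y = 3/2 + (3/2)e^(-4x)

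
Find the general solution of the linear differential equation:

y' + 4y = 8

Using integrating factor method:

General solution: y = 2 + Ce^(-4x)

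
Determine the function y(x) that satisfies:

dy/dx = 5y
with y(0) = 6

General solution: y = Ce^(5x)
Applying IC y(0) = 6:
Particular solution: y = 6e^(5x)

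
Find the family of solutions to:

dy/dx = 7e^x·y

Separating variables and integrating:
ln|y| = 7e^x + C

General solution: y = Ce^(7e^x)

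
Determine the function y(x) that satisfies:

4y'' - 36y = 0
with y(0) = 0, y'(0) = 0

General solution: y = C₁e^(3x) + C₂e^(-3x)
Applying ICs: C₁ = 0, C₂ = 0
Particular solution: y = 0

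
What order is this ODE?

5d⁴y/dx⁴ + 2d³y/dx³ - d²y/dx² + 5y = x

The order is 4 (highest derivative is of order 4).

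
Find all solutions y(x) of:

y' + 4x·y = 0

Using integrating factor method:

General solution: y = Ce^(-2x^2)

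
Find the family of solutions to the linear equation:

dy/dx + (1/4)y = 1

Using integrating factor method:

General solution: y = 4 + Ce^(-x/4)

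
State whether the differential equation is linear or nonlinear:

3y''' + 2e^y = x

Nonlinear (e^y is nonlinear in y)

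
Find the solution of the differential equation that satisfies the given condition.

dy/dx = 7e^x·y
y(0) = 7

General solution: y = Ce^(7e^x)
Applying IC y(0) = 7:
Particular solution: y = 7e^(7(e^x - 1))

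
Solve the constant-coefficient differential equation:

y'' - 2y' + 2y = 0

Characteristic equation: r² - 2r + 2 = 0
Roots: r = 1 ± i (complex conjugates)
General solution: y = e^x(C₁cos(x) + C₂sin(x))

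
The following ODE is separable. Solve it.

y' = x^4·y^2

Separating variables and integrating:
-1/y = x^5/5 + C

General solution: y^-1 = (-1/5)x^5 + C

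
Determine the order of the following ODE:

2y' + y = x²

The order is 1 (highest derivative is of order 1).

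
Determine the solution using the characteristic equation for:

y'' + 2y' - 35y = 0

Characteristic equation: r² + 2r - 35 = 0
Roots: r = 5, -7 (distinct real)
General solution: y = C₁e^(5x) + C₂e^(-7x)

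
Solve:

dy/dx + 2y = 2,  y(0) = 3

General solution: y = 1 + Ce^(-2x)
Applying y(0) = 3: C = 3 - 1 = 2
Particular solution: y = 1 + 2e^(-2x)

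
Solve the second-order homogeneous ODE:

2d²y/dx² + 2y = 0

Characteristic equation: 2r² + 2 = 0
Divide by 2: r² + 1 = 0
Roots: r = ±i (complex conjugates)
General solution: y = C₁cos(x) + C₂sin(x)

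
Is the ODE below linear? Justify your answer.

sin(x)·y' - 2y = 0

Yes. Linear (y and its derivatives appear to the first power only, no products of y terms)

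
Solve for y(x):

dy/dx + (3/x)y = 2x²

Using integrating factor method:

General solution: y = (1/3)x^3 + Cx^(-3)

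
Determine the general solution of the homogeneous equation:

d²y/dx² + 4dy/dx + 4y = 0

Characteristic equation: r² + 4r + 4 = 0
Factored: (r + 2)² = 0
Repeated root: r = -2
General solution: y = (C₁ + C₂x)e^(-2x)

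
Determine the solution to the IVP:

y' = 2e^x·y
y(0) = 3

General solution: y = Ce^(2e^x)
Applying IC y(0) = 3:
Particular solution: y = 3e^(2(e^x - 1))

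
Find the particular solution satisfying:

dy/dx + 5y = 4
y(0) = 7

General solution: y = 4/5 + Ce^(-5x)
Applying y(0) = 7: C = 7 - 4/5 = 31/5
Particular solution: y = 4/5 + (31/5)e^(-5x)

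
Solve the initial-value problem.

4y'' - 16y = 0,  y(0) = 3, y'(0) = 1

General solution: y = C₁e^(2x) + C₂e^(-2x)
Applying ICs: C₁ = 7/4, C₂ = 5/4
Particular solution: y = (7/4)e^(2x) + (5/4)e^(-2x)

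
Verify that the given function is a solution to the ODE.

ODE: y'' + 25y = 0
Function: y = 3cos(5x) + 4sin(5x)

Verification:
y'' = -75cos(5x) - 100sin(5x)
y'' + 25y = 0 ✓

Yes, it is a solution.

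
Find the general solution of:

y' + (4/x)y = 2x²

Using integrating factor method:

General solution: y = (2/7)x^3 + Cx^(-4)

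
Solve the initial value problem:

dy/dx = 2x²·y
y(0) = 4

General solution: y = Ce^(2x³/3)
Applying IC y(0) = 4:
Particular solution: y = 4e^(2x³/3)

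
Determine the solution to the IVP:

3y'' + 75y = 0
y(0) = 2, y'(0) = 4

General solution: y = C₁cos(5x) + C₂sin(5x)
Complex roots r = ±5i
Applying ICs: C₁ = 2, C₂ = 4/5
Particular solution: y = 2cos(5x) + (4/5)sin(5x)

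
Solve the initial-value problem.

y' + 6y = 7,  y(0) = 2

General solution: y = 7/6 + Ce^(-6x)
Applying y(0) = 2: C = 2 - 7/6 = 5/6
Particular solution: y = 7/6 + (5/6)e^(-6x)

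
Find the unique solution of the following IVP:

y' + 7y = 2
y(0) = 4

General solution: y = 2/7 + Ce^(-7x)
Applying y(0) = 4: C = 4 - 2/7 = 26/7
Particular solution: y = 2/7 + (26/7)e^(-7x)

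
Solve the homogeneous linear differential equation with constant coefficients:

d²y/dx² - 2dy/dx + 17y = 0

Characteristic equation: r² - 2r + 17 = 0
Roots: r = 1 ± 4i (complex conjugates)
General solution: y = e^x(C₁cos(4x) + C₂sin(4x))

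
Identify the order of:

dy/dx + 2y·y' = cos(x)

The order is 1 (highest derivative is of order 1).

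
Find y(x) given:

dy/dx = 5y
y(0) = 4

General solution: y = Ce^(5x)
Applying IC y(0) = 4:
Particular solution: y = 4e^(5x)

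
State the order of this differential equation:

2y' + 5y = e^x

The order is 1 (highest derivative is of order 1).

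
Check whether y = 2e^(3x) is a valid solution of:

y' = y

Verification:
y = 2e^(3x)
y' = 6e^(3x)
But y = 2e^(3x)
y' ≠ y — the derivative does not match

No, it is not a solution.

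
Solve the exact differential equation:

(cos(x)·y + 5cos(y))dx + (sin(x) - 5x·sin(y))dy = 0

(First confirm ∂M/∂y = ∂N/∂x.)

Verify exactness: ∂M/∂y = ∂N/∂x ✓
Find F(x,y) such that ∂F/∂x = M, ∂F/∂y = N
Solution: sin(x)·y + 5x·cos(y) = C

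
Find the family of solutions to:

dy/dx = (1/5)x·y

Separating variables and integrating:
ln|y| = x^2/10 + C

General solution: y = Ce^(x^2/10)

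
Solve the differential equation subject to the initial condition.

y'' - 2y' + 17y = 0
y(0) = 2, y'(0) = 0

General solution: y = e^x(C₁cos(4x) + C₂sin(4x))
Complex roots r = 1 ± 4i
Applying ICs: C₁ = 2, C₂ = -1/2
Particular solution: y = e^x(2cos(4x) - (1/2)sin(4x))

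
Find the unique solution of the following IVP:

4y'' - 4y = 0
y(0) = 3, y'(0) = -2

General solution: y = C₁e^x + C₂e^(-x)
Applying ICs: C₁ = 1/2, C₂ = 5/2
Particular solution: y = (1/2)e^x + (5/2)e^(-x)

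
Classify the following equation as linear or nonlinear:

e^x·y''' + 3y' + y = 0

Linear (y and its derivatives appear to the first power only, no products of y terms)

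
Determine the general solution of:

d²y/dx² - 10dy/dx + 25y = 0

Characteristic equation: r² - 10r + 25 = 0
Factored: (r - 5)² = 0
Repeated root: r = 5
General solution: y = (C₁ + C₂x)e^(5x)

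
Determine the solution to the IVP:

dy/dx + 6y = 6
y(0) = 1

General solution: y = 1 + Ce^(-6x)
Applying y(0) = 1: C = 1 - 1 = 0
Particular solution: y = 1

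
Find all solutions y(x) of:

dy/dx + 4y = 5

Using integrating factor method:

General solution: y = 5/4 + Ce^(-4x)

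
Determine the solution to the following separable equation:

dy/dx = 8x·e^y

Separating variables and integrating:
-e^(-y) = 4x² + C

General solution: y = -ln(C - 4x²)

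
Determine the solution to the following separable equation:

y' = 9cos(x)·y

Separating variables and integrating:
ln|y| = 9sin(x) + C

General solution: y = Ce^(9sin(x))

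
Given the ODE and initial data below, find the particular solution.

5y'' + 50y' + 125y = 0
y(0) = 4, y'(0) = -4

General solution: y = (C₁ + C₂x)e^(-5x)
Repeated root r = -5
Applying ICs: C₁ = 4, C₂ = 16
Particular solution: y = (4 + 16x)e^(-5x)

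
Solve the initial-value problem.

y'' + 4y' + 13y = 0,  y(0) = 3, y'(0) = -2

General solution: y = e^(-2x)(C₁cos(3x) + C₂sin(3x))
Complex roots r = -2 ± 3i
Applying ICs: C₁ = 3, C₂ = 4/3
Particular solution: y = e^(-2x)(3cos(3x) + (4/3)sin(3x))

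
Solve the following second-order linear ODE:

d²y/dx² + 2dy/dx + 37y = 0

Characteristic equation: r² + 2r + 37 = 0
Roots: r = -1 ± 6i (complex conjugates)
General solution: y = e^(-x)(C₁cos(6x) + C₂sin(6x))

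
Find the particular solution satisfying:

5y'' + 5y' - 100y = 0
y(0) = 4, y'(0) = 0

General solution: y = C₁e^(4x) + C₂e^(-5x)
Applying ICs: C₁ = 20/9, C₂ = 16/9
Particular solution: y = (20/9)e^(4x) + (16/9)e^(-5x)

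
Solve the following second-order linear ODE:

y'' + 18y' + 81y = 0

Characteristic equation: r² + 18r + 81 = 0
Factored: (r + 9)² = 0
Repeated root: r = -9
General solution: y = (C₁ + C₂x)e^(-9x)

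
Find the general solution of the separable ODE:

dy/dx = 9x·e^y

Separating variables and integrating:
-e^(-y) = 9x²/2 + C

General solution: y = -ln(C - 9x²/2)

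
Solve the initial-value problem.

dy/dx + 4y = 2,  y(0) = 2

General solution: y = 1/2 + Ce^(-4x)
Applying y(0) = 2: C = 2 - 1/2 = 3/2
Particular solution: y = 1/2 + (3/2)e^(-4x)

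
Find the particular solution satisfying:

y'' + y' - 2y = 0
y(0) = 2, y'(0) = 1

General solution: y = C₁e^x + C₂e^(-2x)
Applying ICs: C₁ = 5/3, C₂ = 1/3
Particular solution: y = (5/3)e^x + (1/3)e^(-2x)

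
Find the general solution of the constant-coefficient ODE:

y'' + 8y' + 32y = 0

Characteristic equation: r² + 8r + 32 = 0
Roots: r = -4 ± 4i (complex conjugates)
General solution: y = e^(-4x)(C₁cos(4x) + C₂sin(4x))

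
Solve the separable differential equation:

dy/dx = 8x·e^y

Separating variables and integrating:
-e^(-y) = 4x² + C

General solution: y = -ln(C - 4x²)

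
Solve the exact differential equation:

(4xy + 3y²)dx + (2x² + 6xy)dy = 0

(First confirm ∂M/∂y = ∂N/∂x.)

Verify exactness: ∂M/∂y = ∂N/∂x ✓
Find F(x,y) such that ∂F/∂x = M, ∂F/∂y = N
Solution: 2x²y + 3xy² = C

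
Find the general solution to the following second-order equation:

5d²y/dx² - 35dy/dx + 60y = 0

Characteristic equation: 5r² - 35r + 60 = 0
Divide by 5: r² - 7r + 12 = 0
Roots: r = 3, 4 (distinct real)
General solution: y = C₁e^(3x) + C₂e^(4x)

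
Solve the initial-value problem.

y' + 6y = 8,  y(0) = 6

General solution: y = 4/3 + Ce^(-6x)
Applying y(0) = 6: C = 6 - 4/3 = 14/3
Particular solution: y = 4/3 + (14/3)e^(-6x)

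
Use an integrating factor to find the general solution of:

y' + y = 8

Using integrating factor method:

General solution: y = 8 + Ce^(-x)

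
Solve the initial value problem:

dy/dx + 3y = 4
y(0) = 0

General solution: y = 4/3 + Ce^(-3x)
Applying y(0) = 0: C = 0 - 4/3 = -4/3
Particular solution: y = 4/3 - (4/3)e^(-3x)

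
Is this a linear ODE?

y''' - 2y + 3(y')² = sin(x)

No. Nonlinear ((y')² term)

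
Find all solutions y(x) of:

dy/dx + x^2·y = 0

Using integrating factor method:

General solution: y = Ce^(-x^3/3)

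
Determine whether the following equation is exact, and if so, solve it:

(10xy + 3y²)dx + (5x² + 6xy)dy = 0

Verify exactness: ∂M/∂y = ∂N/∂x ✓
Find F(x,y) such that ∂F/∂x = M, ∂F/∂y = N
Solution: 5x²y + 3xy² = C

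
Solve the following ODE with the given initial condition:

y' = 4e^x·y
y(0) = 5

General solution: y = Ce^(4e^x)
Applying IC y(0) = 5:
Particular solution: y = 5e^(4(e^x - 1))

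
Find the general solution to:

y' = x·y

Separating variables and integrating:
ln|y| = x^2/2 + C

General solution: y = Ce^(x^2/2)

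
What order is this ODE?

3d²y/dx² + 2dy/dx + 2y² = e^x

The order is 2 (highest derivative is of order 2).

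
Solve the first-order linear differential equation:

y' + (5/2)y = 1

Using integrating factor method:

General solution: y = 2/5 + Ce^(-5x/2)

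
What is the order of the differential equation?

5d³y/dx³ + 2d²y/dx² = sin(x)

The order is 3 (highest derivative is of order 3).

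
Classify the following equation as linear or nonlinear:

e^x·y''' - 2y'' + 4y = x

Linear (y and its derivatives appear to the first power only, no products of y terms)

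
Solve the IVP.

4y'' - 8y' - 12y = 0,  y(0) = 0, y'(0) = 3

General solution: y = C₁e^(3x) + C₂e^(-x)
Applying ICs: C₁ = 3/4, C₂ = -3/4
Particular solution: y = (3/4)e^(3x) - (3/4)e^(-x)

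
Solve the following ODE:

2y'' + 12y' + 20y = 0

Characteristic equation: 2r² + 12r + 20 = 0
Divide by 2: r² + 6r + 10 = 0
Roots: r = -3 ± i (complex conjugates)
General solution: y = e^(-3x)(C₁cos(x) + C₂sin(x))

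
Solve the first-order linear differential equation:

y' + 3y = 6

Using integrating factor method:

General solution: y = 2 + Ce^(-3x)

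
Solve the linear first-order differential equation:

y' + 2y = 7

Using integrating factor method:

General solution: y = 7/2 + Ce^(-2x)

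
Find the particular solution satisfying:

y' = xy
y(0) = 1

General solution: y = Ce^(x²/2)
Applying IC y(0) = 1:
Particular solution: y = e^(x²/2)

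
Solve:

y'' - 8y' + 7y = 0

Characteristic equation: r² - 8r + 7 = 0
Roots: r = 1, 7 (distinct real)
General solution: y = C₁e^x + C₂e^(7x)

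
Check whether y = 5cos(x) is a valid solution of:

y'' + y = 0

Verification:
y'' = -5cos(x)
y'' + y = 0 ✓

Yes, it is a solution.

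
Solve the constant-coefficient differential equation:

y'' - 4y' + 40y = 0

Characteristic equation: r² - 4r + 40 = 0
Roots: r = 2 ± 6i (complex conjugates)
General solution: y = e^(2x)(C₁cos(6x) + C₂sin(6x))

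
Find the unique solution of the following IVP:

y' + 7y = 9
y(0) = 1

General solution: y = 9/7 + Ce^(-7x)
Applying y(0) = 1: C = 1 - 9/7 = -2/7
Particular solution: y = 9/7 - (2/7)e^(-7x)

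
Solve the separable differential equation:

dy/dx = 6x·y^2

Separating variables and integrating:
-1/y = 3x^2 + C

General solution: y^-1 = -3x^2 + C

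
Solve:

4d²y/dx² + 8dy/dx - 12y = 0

Characteristic equation: 4r² + 8r - 12 = 0
Divide by 4: r² + 2r - 3 = 0
Roots: r = 1, -3 (distinct real)
General solution: y = C₁e^x + C₂e^(-3x)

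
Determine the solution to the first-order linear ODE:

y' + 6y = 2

Using integrating factor method:

General solution: y = 1/3 + Ce^(-6x)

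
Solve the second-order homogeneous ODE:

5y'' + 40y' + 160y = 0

Characteristic equation: 5r² + 40r + 160 = 0
Divide by 5: r² + 8r + 32 = 0
Roots: r = -4 ± 4i (complex conjugates)
General solution: y = e^(-4x)(C₁cos(4x) + C₂sin(4x))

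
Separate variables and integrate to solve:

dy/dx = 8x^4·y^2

Separating variables and integrating:
-1/y = 8x^5/5 + C

General solution: y^-1 = (-8/5)x^5 + C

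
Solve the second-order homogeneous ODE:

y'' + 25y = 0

Characteristic equation: r² + 25 = 0
Roots: r = ±5i (complex conjugates)
General solution: y = C₁cos(5x) + C₂sin(5x)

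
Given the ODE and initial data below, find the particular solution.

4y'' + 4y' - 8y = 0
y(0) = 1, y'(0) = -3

General solution: y = C₁e^x + C₂e^(-2x)
Applying ICs: C₁ = -1/3, C₂ = 4/3
Particular solution: y = -(1/3)e^x + (4/3)e^(-2x)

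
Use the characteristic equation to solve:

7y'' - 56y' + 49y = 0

Characteristic equation: 7r² - 56r + 49 = 0
Divide by 7: r² - 8r + 7 = 0
Roots: r = 7, 1 (distinct real)
General solution: y = C₁e^(7x) + C₂e^x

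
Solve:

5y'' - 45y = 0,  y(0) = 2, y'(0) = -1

General solution: y = C₁e^(3x) + C₂e^(-3x)
Applying ICs: C₁ = 5/6, C₂ = 7/6
Particular solution: y = (5/6)e^(3x) + (7/6)e^(-3x)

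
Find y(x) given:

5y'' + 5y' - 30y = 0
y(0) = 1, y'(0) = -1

General solution: y = C₁e^(2x) + C₂e^(-3x)
Applying ICs: C₁ = 2/5, C₂ = 3/5
Particular solution: y = (2/5)e^(2x) + (3/5)e^(-3x)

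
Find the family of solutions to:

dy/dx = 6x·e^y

Separating variables and integrating:
-e^(-y) = 3x² + C

General solution: y = -ln(C - 3x²)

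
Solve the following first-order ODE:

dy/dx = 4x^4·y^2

Separating variables and integrating:
-1/y = 4x^5/5 + C

General solution: y^-1 = (-4/5)x^5 + C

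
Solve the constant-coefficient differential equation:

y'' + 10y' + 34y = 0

Characteristic equation: r² + 10r + 34 = 0
Roots: r = -5 ± 3i (complex conjugates)
General solution: y = e^(-5x)(C₁cos(3x) + C₂sin(3x))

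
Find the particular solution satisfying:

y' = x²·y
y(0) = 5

General solution: y = Ce^(x³/3)
Applying IC y(0) = 5:
Particular solution: y = 5e^(x³/3)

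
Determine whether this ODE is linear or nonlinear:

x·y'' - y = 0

Linear (y and its derivatives appear to the first power only, no products of y terms)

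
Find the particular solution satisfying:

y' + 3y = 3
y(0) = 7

General solution: y = 1 + Ce^(-3x)
Applying y(0) = 7: C = 7 - 1 = 6
Particular solution: y = 1 + 6e^(-3x)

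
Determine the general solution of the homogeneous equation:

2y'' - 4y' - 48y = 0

Characteristic equation: 2r² - 4r - 48 = 0
Divide by 2: r² - 2r - 24 = 0
Roots: r = 6, -4 (distinct real)
General solution: y = C₁e^(6x) + C₂e^(-4x)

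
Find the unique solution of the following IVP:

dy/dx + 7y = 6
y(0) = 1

General solution: y = 6/7 + Ce^(-7x)
Applying y(0) = 1: C = 1 - 6/7 = 1/7
Particular solution: y = 6/7 + (1/7)e^(-7x)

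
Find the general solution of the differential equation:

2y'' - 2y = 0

Characteristic equation: 2r² - 2 = 0
Divide by 2: r² - 1 = 0
Roots: r = 1, -1 (distinct real)
General solution: y = C₁e^x + C₂e^(-x)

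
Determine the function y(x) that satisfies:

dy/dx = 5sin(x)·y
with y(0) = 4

General solution: y = Ce^(-5cos(x))
Applying IC y(0) = 4:
Particular solution: y = 4e^(5(1-cos(x)))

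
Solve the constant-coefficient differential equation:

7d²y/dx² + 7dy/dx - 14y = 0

Characteristic equation: 7r² + 7r - 14 = 0
Divide by 7: r² + r - 2 = 0
Roots: r = 1, -2 (distinct real)
General solution: y = C₁e^x + C₂e^(-2x)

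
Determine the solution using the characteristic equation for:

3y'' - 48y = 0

Characteristic equation: 3r² - 48 = 0
Divide by 3: r² - 16 = 0
Roots: r = 4, -4 (distinct real)
General solution: y = C₁e^(4x) + C₂e^(-4x)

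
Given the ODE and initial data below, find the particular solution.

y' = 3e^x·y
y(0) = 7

General solution: y = Ce^(3e^x)
Applying IC y(0) = 7:
Particular solution: y = 7e^(3(e^x - 1))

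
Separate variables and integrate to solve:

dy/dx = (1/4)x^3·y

Separating variables and integrating:
ln|y| = x^4/16 + C

General solution: y = Ce^(x^4/16)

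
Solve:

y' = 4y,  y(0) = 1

General solution: y = Ce^(4x)
Applying IC y(0) = 1:
Particular solution: y = e^(4x)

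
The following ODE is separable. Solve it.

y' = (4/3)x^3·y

Separating variables and integrating:
ln|y| = x^4/3 + C

General solution: y = Ce^(x^4/3)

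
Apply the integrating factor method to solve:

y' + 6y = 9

Using integrating factor method:

General solution: y = 3/2 + Ce^(-6x)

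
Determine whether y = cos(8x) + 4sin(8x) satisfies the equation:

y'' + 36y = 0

Verification:
y'' = -64cos(8x) - 256sin(8x)
y'' + 36y ≠ 0 (frequency mismatch: got 64 instead of 36)

No, it is not a solution.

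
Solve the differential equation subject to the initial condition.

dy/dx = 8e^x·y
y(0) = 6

General solution: y = Ce^(8e^x)
Applying IC y(0) = 6:
Particular solution: y = 6e^(8(e^x - 1))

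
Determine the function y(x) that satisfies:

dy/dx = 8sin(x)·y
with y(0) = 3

General solution: y = Ce^(-8cos(x))
Applying IC y(0) = 3:
Particular solution: y = 3e^(8(1-cos(x)))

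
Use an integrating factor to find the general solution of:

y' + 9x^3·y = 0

Using integrating factor method:

General solution: y = Ce^(-9x^4/4)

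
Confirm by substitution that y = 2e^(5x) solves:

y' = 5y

Verification:
y = 2e^(5x)
y' = 10e^(5x)
5y = 10e^(5x)
y' = 5y ✓

Yes, it is a solution.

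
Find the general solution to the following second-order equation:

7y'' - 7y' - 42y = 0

Characteristic equation: 7r² - 7r - 42 = 0
Divide by 7: r² - r - 6 = 0
Roots: r = 3, -2 (distinct real)
General solution: y = C₁e^(3x) + C₂e^(-2x)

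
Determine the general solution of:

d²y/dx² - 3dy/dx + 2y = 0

Characteristic equation: r² - 3r + 2 = 0
Roots: r = 2, 1 (distinct real)
General solution: y = C₁e^(2x) + C₂e^x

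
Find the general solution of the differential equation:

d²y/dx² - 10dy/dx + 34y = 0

Characteristic equation: r² - 10r + 34 = 0
Roots: r = 5 ± 3i (complex conjugates)
General solution: y = e^(5x)(C₁cos(3x) + C₂sin(3x))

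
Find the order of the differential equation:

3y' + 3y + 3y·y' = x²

The order is 1 (highest derivative is of order 1).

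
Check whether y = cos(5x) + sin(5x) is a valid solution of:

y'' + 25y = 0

Verification:
y'' = -25cos(5x) - 25sin(5x)
y'' + 25y = 0 ✓

Yes, it is a solution.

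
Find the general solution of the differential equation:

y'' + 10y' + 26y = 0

Characteristic equation: r² + 10r + 26 = 0
Roots: r = -5 ± i (complex conjugates)
General solution: y = e^(-5x)(C₁cos(x) + C₂sin(x))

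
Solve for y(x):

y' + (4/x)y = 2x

Using integrating factor method:

General solution: y = (1/3)x^2 + Cx^(-4)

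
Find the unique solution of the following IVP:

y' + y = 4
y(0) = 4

General solution: y = 4 + Ce^(-x)
Applying y(0) = 4: C = 4 - 4 = 0
Particular solution: y = 4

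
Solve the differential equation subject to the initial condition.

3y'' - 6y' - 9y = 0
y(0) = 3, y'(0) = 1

General solution: y = C₁e^(3x) + C₂e^(-x)
Applying ICs: C₁ = 1, C₂ = 2
Particular solution: y = e^(3x) + 2e^(-x)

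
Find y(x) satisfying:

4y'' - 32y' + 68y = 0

Characteristic equation: 4r² - 32r + 68 = 0
Divide by 4: r² - 8r + 17 = 0
Roots: r = 4 ± i (complex conjugates)
General solution: y = e^(4x)(C₁cos(x) + C₂sin(x))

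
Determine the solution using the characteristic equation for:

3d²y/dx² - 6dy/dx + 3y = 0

Characteristic equation: 3r² - 6r + 3 = 0
Divide by 3: r² - 2r + 1 = 0
Factored: (r - 1)² = 0
Repeated root: r = 1
General solution: y = (C₁ + C₂x)e^x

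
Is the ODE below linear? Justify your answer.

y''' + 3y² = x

No. Nonlinear (y² term)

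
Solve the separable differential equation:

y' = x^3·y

Separating variables and integrating:
ln|y| = x^4/4 + C

General solution: y = Ce^(x^4/4)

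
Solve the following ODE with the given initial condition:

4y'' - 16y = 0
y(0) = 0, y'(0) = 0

General solution: y = C₁e^(2x) + C₂e^(-2x)
Applying ICs: C₁ = 0, C₂ = 0
Particular solution: y = 0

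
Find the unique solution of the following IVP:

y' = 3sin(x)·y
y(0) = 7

General solution: y = Ce^(-3cos(x))
Applying IC y(0) = 7:
Particular solution: y = 7e^(3(1-cos(x)))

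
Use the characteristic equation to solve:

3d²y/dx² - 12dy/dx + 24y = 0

Characteristic equation: 3r² - 12r + 24 = 0
Divide by 3: r² - 4r + 8 = 0
Roots: r = 2 ± 2i (complex conjugates)
General solution: y = e^(2x)(C₁cos(2x) + C₂sin(2x))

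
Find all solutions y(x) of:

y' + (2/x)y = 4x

Using integrating factor method:

General solution: y = x^2 + Cx^(-2)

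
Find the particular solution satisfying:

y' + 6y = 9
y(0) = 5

General solution: y = 3/2 + Ce^(-6x)
Applying y(0) = 5: C = 5 - 3/2 = 7/2
Particular solution: y = 3/2 + (7/2)e^(-6x)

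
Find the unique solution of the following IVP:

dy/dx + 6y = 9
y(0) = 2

General solution: y = 3/2 + Ce^(-6x)
Applying y(0) = 2: C = 2 - 3/2 = 1/2
Particular solution: y = 3/2 + (1/2)e^(-6x)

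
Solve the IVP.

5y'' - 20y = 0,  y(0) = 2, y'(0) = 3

General solution: y = C₁e^(2x) + C₂e^(-2x)
Applying ICs: C₁ = 7/4, C₂ = 1/4
Particular solution: y = (7/4)e^(2x) + (1/4)e^(-2x)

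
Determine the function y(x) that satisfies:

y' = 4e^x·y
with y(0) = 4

General solution: y = Ce^(4e^x)
Applying IC y(0) = 4:
Particular solution: y = 4e^(4(e^x - 1))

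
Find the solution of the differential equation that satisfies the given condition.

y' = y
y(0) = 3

General solution: y = Ce^x
Applying IC y(0) = 3:
Particular solution: y = 3e^x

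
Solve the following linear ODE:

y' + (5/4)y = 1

Using integrating factor method:

General solution: y = 4/5 + Ce^(-5x/4)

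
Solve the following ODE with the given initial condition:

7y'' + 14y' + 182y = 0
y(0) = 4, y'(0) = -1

General solution: y = e^(-x)(C₁cos(5x) + C₂sin(5x))
Complex roots r = -1 ± 5i
Applying ICs: C₁ = 4, C₂ = 3/5
Particular solution: y = e^(-x)(4cos(5x) + (3/5)sin(5x))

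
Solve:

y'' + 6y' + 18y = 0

Characteristic equation: r² + 6r + 18 = 0
Roots: r = -3 ± 3i (complex conjugates)
General solution: y = e^(-3x)(C₁cos(3x) + C₂sin(3x))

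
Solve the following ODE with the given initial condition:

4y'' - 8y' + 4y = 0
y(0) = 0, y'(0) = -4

General solution: y = (C₁ + C₂x)e^x
Repeated root r = 1
Applying ICs: C₁ = 0, C₂ = -4
Particular solution: y = -4xe^x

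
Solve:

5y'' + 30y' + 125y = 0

Characteristic equation: 5r² + 30r + 125 = 0
Divide by 5: r² + 6r + 25 = 0
Roots: r = -3 ± 4i (complex conjugates)
General solution: y = e^(-3x)(C₁cos(4x) + C₂sin(4x))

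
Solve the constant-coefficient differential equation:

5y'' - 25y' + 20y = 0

Characteristic equation: 5r² - 25r + 20 = 0
Divide by 5: r² - 5r + 4 = 0
Roots: r = 1, 4 (distinct real)
General solution: y = C₁e^x + C₂e^(4x)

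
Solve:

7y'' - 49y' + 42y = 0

Characteristic equation: 7r² - 49r + 42 = 0
Divide by 7: r² - 7r + 6 = 0
Roots: r = 6, 1 (distinct real)
General solution: y = C₁e^(6x) + C₂e^x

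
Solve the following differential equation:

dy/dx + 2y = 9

Using integrating factor method:

General solution: y = 9/2 + Ce^(-2x)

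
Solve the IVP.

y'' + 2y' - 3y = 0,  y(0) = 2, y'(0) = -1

General solution: y = C₁e^x + C₂e^(-3x)
Applying ICs: C₁ = 5/4, C₂ = 3/4
Particular solution: y = (5/4)e^x + (3/4)e^(-3x)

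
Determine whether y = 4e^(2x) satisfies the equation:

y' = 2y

Verification:
y = 4e^(2x)
y' = 8e^(2x)
2y = 8e^(2x)
y' = 2y ✓

Yes, it is a solution.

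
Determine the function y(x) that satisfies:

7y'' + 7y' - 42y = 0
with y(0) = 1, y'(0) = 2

General solution: y = C₁e^(2x) + C₂e^(-3x)
Applying ICs: C₁ = 1, C₂ = 0
Particular solution: y = e^(2x)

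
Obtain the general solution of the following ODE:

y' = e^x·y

Separating variables and integrating:
ln|y| = e^x + C

General solution: y = Ce^(e^x)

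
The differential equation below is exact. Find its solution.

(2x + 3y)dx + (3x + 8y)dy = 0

Verify exactness: ∂M/∂y = ∂N/∂x ✓
Find F(x,y) such that ∂F/∂x = M, ∂F/∂y = N
Solution: x² + 3xy + 4y² = C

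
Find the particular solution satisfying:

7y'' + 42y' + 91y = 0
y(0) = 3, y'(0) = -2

General solution: y = e^(-3x)(C₁cos(2x) + C₂sin(2x))
Complex roots r = -3 ± 2i
Applying ICs: C₁ = 3, C₂ = 7/2
Particular solution: y = e^(-3x)(3cos(2x) + (7/2)sin(2x))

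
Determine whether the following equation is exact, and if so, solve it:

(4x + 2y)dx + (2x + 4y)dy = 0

Verify exactness: ∂M/∂y = ∂N/∂x ✓
Find F(x,y) such that ∂F/∂x = M, ∂F/∂y = N
Solution: 2x² + 2xy + 2y² = C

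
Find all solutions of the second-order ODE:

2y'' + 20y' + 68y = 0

Characteristic equation: 2r² + 20r + 68 = 0
Divide by 2: r² + 10r + 34 = 0
Roots: r = -5 ± 3i (complex conjugates)
General solution: y = e^(-5x)(C₁cos(3x) + C₂sin(3x))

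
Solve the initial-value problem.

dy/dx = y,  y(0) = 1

General solution: y = Ce^x
Applying IC y(0) = 1:
Particular solution: y = e^x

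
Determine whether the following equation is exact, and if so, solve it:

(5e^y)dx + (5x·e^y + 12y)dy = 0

Verify exactness: ∂M/∂y = ∂N/∂x ✓
Find F(x,y) such that ∂F/∂x = M, ∂F/∂y = N
Solution: 5x·e^y + 6y² = C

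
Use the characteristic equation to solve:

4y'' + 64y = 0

Characteristic equation: 4r² + 64 = 0
Divide by 4: r² + 16 = 0
Roots: r = ±4i (complex conjugates)
General solution: y = C₁cos(4x) + C₂sin(4x)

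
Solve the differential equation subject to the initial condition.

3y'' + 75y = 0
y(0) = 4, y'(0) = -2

General solution: y = C₁cos(5x) + C₂sin(5x)
Complex roots r = ±5i
Applying ICs: C₁ = 4, C₂ = -2/5
Particular solution: y = 4cos(5x) - (2/5)sin(5x)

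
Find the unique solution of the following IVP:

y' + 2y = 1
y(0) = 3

General solution: y = 1/2 + Ce^(-2x)
Applying y(0) = 3: C = 3 - 1/2 = 5/2
Particular solution: y = 1/2 + (5/2)e^(-2x)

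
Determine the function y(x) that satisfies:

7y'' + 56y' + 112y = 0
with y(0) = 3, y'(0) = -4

General solution: y = (C₁ + C₂x)e^(-4x)
Repeated root r = -4
Applying ICs: C₁ = 3, C₂ = 8
Particular solution: y = (3 + 8x)e^(-4x)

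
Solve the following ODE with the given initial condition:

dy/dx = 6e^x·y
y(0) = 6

General solution: y = Ce^(6e^x)
Applying IC y(0) = 6:
Particular solution: y = 6e^(6(e^x - 1))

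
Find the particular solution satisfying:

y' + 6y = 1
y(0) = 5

General solution: y = 1/6 + Ce^(-6x)
Applying y(0) = 5: C = 5 - 1/6 = 29/6
Particular solution: y = 1/6 + (29/6)e^(-6x)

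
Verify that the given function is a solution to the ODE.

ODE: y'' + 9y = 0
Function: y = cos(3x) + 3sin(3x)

Verification:
y'' = -9cos(3x) - 27sin(3x)
y'' + 9y = 0 ✓

Yes, it is a solution.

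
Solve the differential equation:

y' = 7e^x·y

Separating variables and integrating:
ln|y| = 7e^x + C

General solution: y = Ce^(7e^x)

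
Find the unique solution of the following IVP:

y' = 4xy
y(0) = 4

General solution: y = Ce^(2x²)
Applying IC y(0) = 4:
Particular solution: y = 4e^(2x²)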